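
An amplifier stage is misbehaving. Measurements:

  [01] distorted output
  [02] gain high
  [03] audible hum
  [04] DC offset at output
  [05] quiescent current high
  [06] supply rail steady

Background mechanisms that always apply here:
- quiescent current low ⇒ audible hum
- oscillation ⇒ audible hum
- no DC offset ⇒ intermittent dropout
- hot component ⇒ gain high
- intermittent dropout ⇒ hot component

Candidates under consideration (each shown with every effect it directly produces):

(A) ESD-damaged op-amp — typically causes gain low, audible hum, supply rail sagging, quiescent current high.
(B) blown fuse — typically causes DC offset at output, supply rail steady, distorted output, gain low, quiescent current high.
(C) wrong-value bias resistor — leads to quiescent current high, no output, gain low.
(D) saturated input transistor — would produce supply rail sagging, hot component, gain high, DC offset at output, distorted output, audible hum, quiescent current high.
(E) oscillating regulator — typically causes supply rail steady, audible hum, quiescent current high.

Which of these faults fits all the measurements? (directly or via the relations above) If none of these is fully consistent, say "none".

Per-candidate check:
(A) ESD-damaged op-amp — distorted output ✗; gain high ✗; audible hum ✓; DC offset at output ✗; quiescent current high ✓; supply rail steady ✗
(B) blown fuse — distorted output ✓; gain high ✗; audible hum ✗; DC offset at output ✓; quiescent current high ✓; supply rail steady ✓
(C) wrong-value bias resistor — fails on distorted output, gain high, audible hum, DC offset at output, supply rail steady (predicts gain low, not gain high)
(D) saturated input transistor — fails on supply rail steady (predicts supply rail sagging, not supply rail steady)
(E) oscillating regulator — distorted output ✗; gain high ✗; audible hum ✓; DC offset at output ✗; quiescent current high ✓; supply rail steady ✓
No candidate is consistent with all observations.

none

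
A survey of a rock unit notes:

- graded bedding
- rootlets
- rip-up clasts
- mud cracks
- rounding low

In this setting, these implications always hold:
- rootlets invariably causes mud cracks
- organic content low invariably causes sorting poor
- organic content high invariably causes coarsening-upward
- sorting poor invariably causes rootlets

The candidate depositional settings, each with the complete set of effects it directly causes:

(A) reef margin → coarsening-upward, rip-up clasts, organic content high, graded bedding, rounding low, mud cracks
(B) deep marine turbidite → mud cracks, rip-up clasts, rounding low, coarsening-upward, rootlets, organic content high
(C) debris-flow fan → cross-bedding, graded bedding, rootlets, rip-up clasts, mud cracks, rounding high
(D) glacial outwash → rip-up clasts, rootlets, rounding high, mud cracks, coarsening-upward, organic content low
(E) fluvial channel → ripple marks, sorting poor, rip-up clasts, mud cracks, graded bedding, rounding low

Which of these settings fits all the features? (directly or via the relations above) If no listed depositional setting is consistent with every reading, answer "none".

E

Per-candidate check:
(A) reef margin — graded bedding yes; rootlets NO; rip-up clasts yes; mud cracks yes; rounding low yes
(B) deep marine turbidite — graded bedding NO; rootlets yes; rip-up clasts yes; mud cracks yes; rounding low yes
(C) debris-flow fan — fails on rounding low (predicts rounding high, not rounding low)
(D) glacial outwash — graded bedding NO; rootlets yes; rip-up clasts yes; mud cracks yes; rounding low NO
(E) fluvial channel — accounts for every observation (rootlets through sorting poor → rootlets)
(E) alone accounts for all the evidence.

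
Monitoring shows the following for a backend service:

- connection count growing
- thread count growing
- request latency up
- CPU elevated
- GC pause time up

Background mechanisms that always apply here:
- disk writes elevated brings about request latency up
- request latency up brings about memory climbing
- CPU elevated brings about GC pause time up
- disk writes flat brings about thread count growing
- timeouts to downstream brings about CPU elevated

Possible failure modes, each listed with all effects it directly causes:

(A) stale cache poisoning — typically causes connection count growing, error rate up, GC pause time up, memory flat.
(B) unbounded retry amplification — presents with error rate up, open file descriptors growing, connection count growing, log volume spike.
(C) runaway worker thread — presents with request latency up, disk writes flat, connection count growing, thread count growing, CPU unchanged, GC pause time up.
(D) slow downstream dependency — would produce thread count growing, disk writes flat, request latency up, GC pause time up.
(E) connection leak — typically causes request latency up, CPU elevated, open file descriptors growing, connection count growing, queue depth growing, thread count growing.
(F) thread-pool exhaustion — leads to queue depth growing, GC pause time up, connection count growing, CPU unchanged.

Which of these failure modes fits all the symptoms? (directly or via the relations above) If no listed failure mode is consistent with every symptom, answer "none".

E

Per-candidate check:
(A) stale cache poisoning — does not account for thread count growing, request latency up, CPU elevated
(B) unbounded retry amplification — does not account for thread count growing, request latency up, CPU elevated, GC pause time up
(C) runaway worker thread — fails on CPU elevated (predicts CPU unchanged, not CPU elevated)
(D) slow downstream dependency — does not account for connection count growing, CPU elevated
(E) connection leak — connection count growing match; thread count growing match; request latency up match; CPU elevated match; GC pause time up match (through CPU elevated → GC pause time up)
(F) thread-pool exhaustion — connection count growing match; thread count growing miss; request latency up miss; CPU elevated miss; GC pause time up match
(E) alone accounts for all the evidence.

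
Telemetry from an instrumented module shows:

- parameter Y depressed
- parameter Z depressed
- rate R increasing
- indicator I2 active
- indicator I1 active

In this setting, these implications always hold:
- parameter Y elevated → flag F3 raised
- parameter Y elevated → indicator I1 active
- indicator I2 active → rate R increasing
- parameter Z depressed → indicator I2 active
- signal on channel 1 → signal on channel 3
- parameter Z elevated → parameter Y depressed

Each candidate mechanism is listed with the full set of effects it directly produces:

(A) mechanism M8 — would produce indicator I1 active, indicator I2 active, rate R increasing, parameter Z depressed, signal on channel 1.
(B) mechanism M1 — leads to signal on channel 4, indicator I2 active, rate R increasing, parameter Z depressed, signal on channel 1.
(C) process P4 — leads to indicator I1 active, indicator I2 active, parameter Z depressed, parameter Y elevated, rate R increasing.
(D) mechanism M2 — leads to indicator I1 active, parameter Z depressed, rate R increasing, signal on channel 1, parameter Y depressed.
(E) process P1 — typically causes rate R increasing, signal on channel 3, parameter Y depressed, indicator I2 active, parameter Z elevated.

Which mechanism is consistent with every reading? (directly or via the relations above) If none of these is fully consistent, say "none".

Checking each candidate against the observations:
(A) mechanism M8 — does not account for parameter Y depressed
(B) mechanism M1 — does not account for parameter Y depressed, indicator I1 active
(C) process P4 — parameter Y depressed miss; parameter Z depressed match; rate R increasing match; indicator I2 active match; indicator I1 active match
(D) mechanism M2 — accounts for every observation (indicator I2 active through parameter Z depressed → indicator I2 active)
(E) process P1 — fails on parameter Z depressed, indicator I1 active (predicts parameter Z elevated, not parameter Z depressed)
(D) alone accounts for all the evidence.

D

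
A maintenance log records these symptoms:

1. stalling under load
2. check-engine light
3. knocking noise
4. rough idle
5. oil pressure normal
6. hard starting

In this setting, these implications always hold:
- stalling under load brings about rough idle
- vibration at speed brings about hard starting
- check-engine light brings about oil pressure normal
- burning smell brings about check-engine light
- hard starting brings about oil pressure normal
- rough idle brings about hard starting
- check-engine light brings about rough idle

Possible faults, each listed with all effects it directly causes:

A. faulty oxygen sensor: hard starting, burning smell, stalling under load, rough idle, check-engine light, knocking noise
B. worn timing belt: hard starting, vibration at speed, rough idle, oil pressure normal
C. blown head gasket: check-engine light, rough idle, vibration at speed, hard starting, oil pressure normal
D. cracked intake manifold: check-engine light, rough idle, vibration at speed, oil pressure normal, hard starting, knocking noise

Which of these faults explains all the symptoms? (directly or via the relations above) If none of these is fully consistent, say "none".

A

Checking each candidate against the observations:
(A) faulty oxygen sensor — accounts for every observation (oil pressure normal through check-engine light → oil pressure normal)
(B) worn timing belt — stalling under load ✗; check-engine light ✗; knocking noise ✗; rough idle ✓; oil pressure normal ✓; hard starting ✓
(C) blown head gasket — stalling under load ✗; check-engine light ✓; knocking noise ✗; rough idle ✓; oil pressure normal ✓; hard starting ✓
(D) cracked intake manifold — does not account for stalling under load
(A) alone accounts for all the evidence.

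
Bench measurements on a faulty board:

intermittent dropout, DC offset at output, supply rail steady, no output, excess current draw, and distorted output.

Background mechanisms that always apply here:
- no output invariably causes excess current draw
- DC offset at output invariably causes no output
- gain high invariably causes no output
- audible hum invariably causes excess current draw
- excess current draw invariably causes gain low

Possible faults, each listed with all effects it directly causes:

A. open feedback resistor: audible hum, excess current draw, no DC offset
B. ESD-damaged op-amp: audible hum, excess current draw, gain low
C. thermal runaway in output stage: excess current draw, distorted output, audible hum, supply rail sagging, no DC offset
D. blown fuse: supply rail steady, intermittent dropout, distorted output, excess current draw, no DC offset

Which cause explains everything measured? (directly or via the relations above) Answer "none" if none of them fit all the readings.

none

Testing each hypothesis:
(A) open feedback resistor — fails on intermittent dropout, DC offset at output, supply rail steady, no output, distorted output (predicts no DC offset, not DC offset at output)
(B) ESD-damaged op-amp — intermittent dropout ✗; DC offset at output ✗; supply rail steady ✗; no output ✗; excess current draw ✓; distorted output ✗
(C) thermal runaway in output stage — intermittent dropout ✗; DC offset at output ✗; supply rail steady ✗; no output ✗; excess current draw ✓; distorted output ✓
(D) blown fuse — intermittent dropout ✓; DC offset at output ✗; supply rail steady ✓; no output ✗; excess current draw ✓; distorted output ✓
Every candidate fails on at least one observation.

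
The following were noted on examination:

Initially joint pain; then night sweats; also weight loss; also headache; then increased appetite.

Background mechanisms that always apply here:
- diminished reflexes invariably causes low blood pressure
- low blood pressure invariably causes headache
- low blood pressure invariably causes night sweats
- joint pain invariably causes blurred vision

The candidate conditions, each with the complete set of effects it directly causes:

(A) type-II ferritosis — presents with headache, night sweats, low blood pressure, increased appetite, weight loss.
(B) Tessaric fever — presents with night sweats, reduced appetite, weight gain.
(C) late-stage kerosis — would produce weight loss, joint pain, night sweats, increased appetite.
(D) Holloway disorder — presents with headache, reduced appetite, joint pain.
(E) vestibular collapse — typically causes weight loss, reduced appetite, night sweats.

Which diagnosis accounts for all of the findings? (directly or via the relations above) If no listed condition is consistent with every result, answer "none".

none

Per-candidate check:
(A) type-II ferritosis — joint pain NO; night sweats yes; weight loss yes; headache yes; increased appetite yes
(B) Tessaric fever — fails on joint pain, weight loss, headache, increased appetite (predicts weight gain, not weight loss; predicts reduced appetite, not increased appetite)
(C) late-stage kerosis — joint pain yes; night sweats yes; weight loss yes; headache NO; increased appetite yes
(D) Holloway disorder — joint pain yes; night sweats NO; weight loss NO; headache yes; increased appetite NO
(E) vestibular collapse — fails on joint pain, headache, increased appetite (predicts reduced appetite, not increased appetite)
Every candidate fails on at least one observation.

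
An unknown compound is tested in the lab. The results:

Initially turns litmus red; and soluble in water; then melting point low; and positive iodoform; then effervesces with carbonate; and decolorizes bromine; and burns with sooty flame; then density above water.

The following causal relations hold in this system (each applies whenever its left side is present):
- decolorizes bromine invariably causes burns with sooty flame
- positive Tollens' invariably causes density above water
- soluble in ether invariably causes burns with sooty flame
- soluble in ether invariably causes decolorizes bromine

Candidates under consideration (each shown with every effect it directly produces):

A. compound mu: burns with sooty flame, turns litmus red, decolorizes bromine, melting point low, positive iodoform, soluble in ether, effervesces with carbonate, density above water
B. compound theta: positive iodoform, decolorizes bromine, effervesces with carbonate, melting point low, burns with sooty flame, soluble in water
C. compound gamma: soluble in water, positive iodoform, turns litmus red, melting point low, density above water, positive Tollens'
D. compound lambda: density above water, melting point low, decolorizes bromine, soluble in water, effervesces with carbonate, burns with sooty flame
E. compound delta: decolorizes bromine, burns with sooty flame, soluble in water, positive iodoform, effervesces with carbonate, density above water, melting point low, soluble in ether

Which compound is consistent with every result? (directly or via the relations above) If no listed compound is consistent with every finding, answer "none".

For each candidate, compare predicted effects to what was observed:
(A) compound mu — does not account for soluble in water
(B) compound theta — turns litmus red ✗; soluble in water ✓; melting point low ✓; positive iodoform ✓; effervesces with carbonate ✓; decolorizes bromine ✓; burns with sooty flame ✓; density above water ✗
(C) compound gamma — turns litmus red ✓; soluble in water ✓; melting point low ✓; positive iodoform ✓; effervesces with carbonate ✗; decolorizes bromine ✗; burns with sooty flame ✗; density above water ✓
(D) compound lambda — turns litmus red ✗; soluble in water ✓; melting point low ✓; positive iodoform ✗; effervesces with carbonate ✓; decolorizes bromine ✓; burns with sooty flame ✓; density above water ✓
(E) compound delta — turns litmus red ✗; soluble in water ✓; melting point low ✓; positive iodoform ✓; effervesces with carbonate ✓; decolorizes bromine ✓; burns with sooty flame ✓; density above water ✓
No candidate is consistent with all observations.

none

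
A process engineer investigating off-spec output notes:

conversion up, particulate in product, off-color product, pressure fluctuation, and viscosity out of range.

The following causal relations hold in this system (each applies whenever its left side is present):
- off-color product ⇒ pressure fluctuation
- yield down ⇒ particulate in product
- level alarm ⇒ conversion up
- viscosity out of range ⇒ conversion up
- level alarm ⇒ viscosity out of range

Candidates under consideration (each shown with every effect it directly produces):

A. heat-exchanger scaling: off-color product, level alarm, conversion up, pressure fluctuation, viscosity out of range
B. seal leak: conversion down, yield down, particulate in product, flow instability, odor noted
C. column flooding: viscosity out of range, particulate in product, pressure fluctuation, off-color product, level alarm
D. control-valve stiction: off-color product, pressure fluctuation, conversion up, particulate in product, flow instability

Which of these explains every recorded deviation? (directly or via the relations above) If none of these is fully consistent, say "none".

C

Testing each hypothesis:
(A) heat-exchanger scaling — conversion up match; particulate in product miss; off-color product match; pressure fluctuation match; viscosity out of range match
(B) seal leak — fails on conversion up, off-color product, pressure fluctuation, viscosity out of range (predicts conversion down, not conversion up)
(C) column flooding — conversion up match (through viscosity out of range → conversion up); particulate in product match; off-color product match; pressure fluctuation match; viscosity out of range match
(D) control-valve stiction — conversion up match; particulate in product match; off-color product match; pressure fluctuation match; viscosity out of range miss
(C) is the only candidate with no mismatches.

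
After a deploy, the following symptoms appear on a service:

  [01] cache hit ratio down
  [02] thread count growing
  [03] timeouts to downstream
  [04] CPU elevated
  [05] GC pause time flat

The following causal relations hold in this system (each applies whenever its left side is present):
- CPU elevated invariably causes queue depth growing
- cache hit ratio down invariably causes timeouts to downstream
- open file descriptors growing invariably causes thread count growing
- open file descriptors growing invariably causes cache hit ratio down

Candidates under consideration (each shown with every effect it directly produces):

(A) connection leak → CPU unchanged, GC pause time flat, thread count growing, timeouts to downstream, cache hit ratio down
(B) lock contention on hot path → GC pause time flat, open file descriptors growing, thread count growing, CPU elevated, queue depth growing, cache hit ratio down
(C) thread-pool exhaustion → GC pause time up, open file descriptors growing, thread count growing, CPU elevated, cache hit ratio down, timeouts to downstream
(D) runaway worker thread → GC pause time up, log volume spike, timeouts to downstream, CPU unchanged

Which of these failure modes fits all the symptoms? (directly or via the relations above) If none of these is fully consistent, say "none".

Checking each candidate against the observations:
(A) connection leak — cache hit ratio down ✓; thread count growing ✓; timeouts to downstream ✓; CPU elevated ✗; GC pause time flat ✓
(B) lock contention on hot path — cache hit ratio down ✓; thread count growing ✓; timeouts to downstream ✓ (by cache hit ratio down → timeouts to downstream); CPU elevated ✓; GC pause time flat ✓
(C) thread-pool exhaustion — cache hit ratio down ✓; thread count growing ✓; timeouts to downstream ✓; CPU elevated ✓; GC pause time flat ✗
(D) runaway worker thread — fails on cache hit ratio down, thread count growing, CPU elevated, GC pause time flat (predicts CPU unchanged, not CPU elevated; predicts GC pause time up, not GC pause time flat)
(B) alone accounts for all the evidence.

B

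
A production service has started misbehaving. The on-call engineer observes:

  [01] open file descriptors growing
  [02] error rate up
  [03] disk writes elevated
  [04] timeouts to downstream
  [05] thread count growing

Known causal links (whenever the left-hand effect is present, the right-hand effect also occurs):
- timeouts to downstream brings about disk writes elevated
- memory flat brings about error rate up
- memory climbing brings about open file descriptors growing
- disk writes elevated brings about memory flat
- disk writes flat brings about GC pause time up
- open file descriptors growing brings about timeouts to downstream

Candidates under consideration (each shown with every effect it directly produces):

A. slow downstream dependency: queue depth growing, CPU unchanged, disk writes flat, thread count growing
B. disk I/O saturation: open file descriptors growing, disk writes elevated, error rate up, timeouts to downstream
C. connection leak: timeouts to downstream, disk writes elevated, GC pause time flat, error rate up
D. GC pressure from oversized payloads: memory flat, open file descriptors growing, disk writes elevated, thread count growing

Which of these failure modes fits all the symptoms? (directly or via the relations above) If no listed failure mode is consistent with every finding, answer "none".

Checking each candidate against the observations:
(A) slow downstream dependency — open file descriptors growing miss; error rate up miss; disk writes elevated miss; timeouts to downstream miss; thread count growing match
(B) disk I/O saturation — does not account for thread count growing
(C) connection leak — does not account for open file descriptors growing, thread count growing
(D) GC pressure from oversized payloads — open file descriptors growing match; error rate up match (via memory flat → error rate up); disk writes elevated match; timeouts to downstream match (via open file descriptors growing → timeouts to downstream); thread count growing match
(D) alone accounts for all the evidence.

D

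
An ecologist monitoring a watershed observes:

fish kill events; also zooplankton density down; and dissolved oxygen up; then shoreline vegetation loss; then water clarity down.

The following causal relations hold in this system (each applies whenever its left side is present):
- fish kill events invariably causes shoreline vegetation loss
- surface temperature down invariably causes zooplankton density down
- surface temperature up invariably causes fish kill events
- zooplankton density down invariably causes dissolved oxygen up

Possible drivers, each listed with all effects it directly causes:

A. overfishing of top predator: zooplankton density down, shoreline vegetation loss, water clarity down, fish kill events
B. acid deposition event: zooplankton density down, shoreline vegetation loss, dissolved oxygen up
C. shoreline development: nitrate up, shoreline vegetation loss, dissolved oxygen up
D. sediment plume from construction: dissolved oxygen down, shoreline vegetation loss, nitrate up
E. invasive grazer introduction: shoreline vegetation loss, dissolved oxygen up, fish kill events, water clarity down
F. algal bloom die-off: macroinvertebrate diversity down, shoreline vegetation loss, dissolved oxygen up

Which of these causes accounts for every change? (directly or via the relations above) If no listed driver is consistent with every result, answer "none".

A

Per-candidate check:
(A) overfishing of top predator — accounts for every observation (dissolved oxygen up through zooplankton density down → dissolved oxygen up)
(B) acid deposition event — does not account for fish kill events, water clarity down
(C) shoreline development — fish kill events ✗; zooplankton density down ✗; dissolved oxygen up ✓; shoreline vegetation loss ✓; water clarity down ✗
(D) sediment plume from construction — fish kill events ✗; zooplankton density down ✗; dissolved oxygen up ✗; shoreline vegetation loss ✓; water clarity down ✗
(E) invasive grazer introduction — does not account for zooplankton density down
(F) algal bloom die-off — does not account for fish kill events, zooplankton density down, water clarity down
(A) is the only candidate with no mismatches.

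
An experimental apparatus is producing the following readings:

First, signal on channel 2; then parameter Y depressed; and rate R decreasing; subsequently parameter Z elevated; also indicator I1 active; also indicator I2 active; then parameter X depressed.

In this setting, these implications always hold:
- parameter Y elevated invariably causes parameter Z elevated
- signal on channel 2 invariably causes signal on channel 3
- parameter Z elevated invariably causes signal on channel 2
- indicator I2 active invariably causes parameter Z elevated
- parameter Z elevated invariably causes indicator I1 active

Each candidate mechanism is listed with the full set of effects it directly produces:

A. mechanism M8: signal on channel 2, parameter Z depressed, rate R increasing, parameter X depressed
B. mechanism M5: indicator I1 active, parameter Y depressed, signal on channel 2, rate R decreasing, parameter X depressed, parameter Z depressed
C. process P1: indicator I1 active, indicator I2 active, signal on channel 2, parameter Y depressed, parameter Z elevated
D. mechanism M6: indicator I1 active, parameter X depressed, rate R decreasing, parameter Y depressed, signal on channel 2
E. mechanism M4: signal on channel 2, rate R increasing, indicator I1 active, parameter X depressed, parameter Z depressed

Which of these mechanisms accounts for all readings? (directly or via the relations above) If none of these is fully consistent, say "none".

Per-candidate check:
(A) mechanism M8 — fails on parameter Y depressed, rate R decreasing, parameter Z elevated, indicator I1 active, indicator I2 active (predicts rate R increasing, not rate R decreasing; predicts parameter Z depressed, not parameter Z elevated)
(B) mechanism M5 — fails on parameter Z elevated, indicator I2 active (predicts parameter Z depressed, not parameter Z elevated)
(C) process P1 — does not account for rate R decreasing, parameter X depressed
(D) mechanism M6 — signal on channel 2 ✓; parameter Y depressed ✓; rate R decreasing ✓; parameter Z elevated ✗; indicator I1 active ✓; indicator I2 active ✗; parameter X depressed ✓
(E) mechanism M4 — signal on channel 2 ✓; parameter Y depressed ✗; rate R decreasing ✗; parameter Z elevated ✗; indicator I1 active ✓; indicator I2 active ✗; parameter X depressed ✓
None of the listed candidates fits everything.

none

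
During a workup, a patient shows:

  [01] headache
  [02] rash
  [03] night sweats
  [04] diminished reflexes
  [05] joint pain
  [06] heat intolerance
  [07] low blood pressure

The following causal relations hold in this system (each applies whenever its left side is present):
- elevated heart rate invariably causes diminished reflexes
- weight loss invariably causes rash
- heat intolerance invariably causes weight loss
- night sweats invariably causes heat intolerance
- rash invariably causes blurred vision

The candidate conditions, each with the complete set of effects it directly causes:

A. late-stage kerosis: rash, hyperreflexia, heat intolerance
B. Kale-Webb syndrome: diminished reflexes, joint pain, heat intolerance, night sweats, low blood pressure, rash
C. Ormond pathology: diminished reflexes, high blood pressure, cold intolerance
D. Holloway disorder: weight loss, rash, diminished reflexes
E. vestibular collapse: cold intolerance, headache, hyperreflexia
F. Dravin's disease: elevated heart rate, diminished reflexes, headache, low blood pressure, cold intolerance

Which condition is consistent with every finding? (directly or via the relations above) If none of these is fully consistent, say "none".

none

Per-candidate check:
(A) late-stage kerosis — fails on headache, night sweats, diminished reflexes, joint pain, low blood pressure (predicts hyperreflexia, not diminished reflexes)
(B) Kale-Webb syndrome — does not account for headache
(C) Ormond pathology — fails on headache, rash, night sweats, joint pain, heat intolerance, low blood pressure (predicts cold intolerance, not heat intolerance; predicts high blood pressure, not low blood pressure)
(D) Holloway disorder — headache ✗; rash ✓; night sweats ✗; diminished reflexes ✓; joint pain ✗; heat intolerance ✗; low blood pressure ✗
(E) vestibular collapse — headache ✓; rash ✗; night sweats ✗; diminished reflexes ✗; joint pain ✗; heat intolerance ✗; low blood pressure ✗
(F) Dravin's disease — headache ✓; rash ✗; night sweats ✗; diminished reflexes ✓; joint pain ✗; heat intolerance ✗; low blood pressure ✓
None of the listed candidates fits everything.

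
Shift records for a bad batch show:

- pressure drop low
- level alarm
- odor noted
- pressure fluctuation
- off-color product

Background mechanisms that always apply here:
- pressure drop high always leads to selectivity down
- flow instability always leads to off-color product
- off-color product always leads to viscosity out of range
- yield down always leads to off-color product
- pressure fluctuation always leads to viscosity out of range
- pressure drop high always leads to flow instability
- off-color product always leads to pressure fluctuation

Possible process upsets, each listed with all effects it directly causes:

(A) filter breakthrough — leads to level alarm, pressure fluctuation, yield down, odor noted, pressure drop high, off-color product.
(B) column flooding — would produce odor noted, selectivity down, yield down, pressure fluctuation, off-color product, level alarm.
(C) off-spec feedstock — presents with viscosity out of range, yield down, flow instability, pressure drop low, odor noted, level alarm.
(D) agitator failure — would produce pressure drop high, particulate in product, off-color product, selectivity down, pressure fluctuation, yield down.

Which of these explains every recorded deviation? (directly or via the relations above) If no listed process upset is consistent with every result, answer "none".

C

Testing each hypothesis:
(A) filter breakthrough — fails on pressure drop low (predicts pressure drop high, not pressure drop low)
(B) column flooding — pressure drop low NO; level alarm yes; odor noted yes; pressure fluctuation yes; off-color product yes
(C) off-spec feedstock — accounts for every observation (pressure fluctuation by yield down → off-color product → pressure fluctuation)
(D) agitator failure — pressure drop low NO; level alarm NO; odor noted NO; pressure fluctuation yes; off-color product yes
Only (C) is consistent with every observation.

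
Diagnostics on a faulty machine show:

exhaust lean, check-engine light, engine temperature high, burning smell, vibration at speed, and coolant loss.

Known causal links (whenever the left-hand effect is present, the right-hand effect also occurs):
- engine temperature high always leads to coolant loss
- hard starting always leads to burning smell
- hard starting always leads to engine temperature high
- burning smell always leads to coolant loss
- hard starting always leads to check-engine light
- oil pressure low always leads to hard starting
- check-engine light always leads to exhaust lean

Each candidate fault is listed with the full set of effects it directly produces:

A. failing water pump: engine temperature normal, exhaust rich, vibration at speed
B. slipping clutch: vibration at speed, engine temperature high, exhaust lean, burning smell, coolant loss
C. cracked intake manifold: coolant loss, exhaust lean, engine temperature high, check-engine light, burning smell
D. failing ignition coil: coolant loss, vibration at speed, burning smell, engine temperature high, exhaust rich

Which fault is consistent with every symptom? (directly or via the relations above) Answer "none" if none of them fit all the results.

Testing each hypothesis:
(A) failing water pump — fails on exhaust lean, check-engine light, engine temperature high, burning smell, coolant loss (predicts exhaust rich, not exhaust lean; predicts engine temperature normal, not engine temperature high)
(B) slipping clutch — exhaust lean yes; check-engine light NO; engine temperature high yes; burning smell yes; vibration at speed yes; coolant loss yes
(C) cracked intake manifold — exhaust lean yes; check-engine light yes; engine temperature high yes; burning smell yes; vibration at speed NO; coolant loss yes
(D) failing ignition coil — fails on exhaust lean, check-engine light (predicts exhaust rich, not exhaust lean)
None of the listed candidates fits everything.

none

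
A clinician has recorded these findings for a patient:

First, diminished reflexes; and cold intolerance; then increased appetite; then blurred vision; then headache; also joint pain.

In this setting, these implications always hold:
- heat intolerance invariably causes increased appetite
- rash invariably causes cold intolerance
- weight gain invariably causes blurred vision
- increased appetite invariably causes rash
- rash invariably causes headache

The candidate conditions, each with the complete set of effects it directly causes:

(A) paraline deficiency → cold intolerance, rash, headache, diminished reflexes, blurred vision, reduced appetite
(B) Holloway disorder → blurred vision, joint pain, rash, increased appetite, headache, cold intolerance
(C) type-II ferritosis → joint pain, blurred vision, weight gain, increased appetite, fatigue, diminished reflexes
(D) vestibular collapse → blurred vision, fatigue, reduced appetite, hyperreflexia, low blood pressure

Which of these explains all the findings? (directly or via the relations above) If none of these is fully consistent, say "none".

C

For each candidate, compare predicted effects to what was observed:
(A) paraline deficiency — fails on increased appetite, joint pain (predicts reduced appetite, not increased appetite)
(B) Holloway disorder — diminished reflexes -; cold intolerance +; increased appetite +; blurred vision +; headache +; joint pain +
(C) type-II ferritosis — diminished reflexes +; cold intolerance + (through increased appetite → rash → cold intolerance); increased appetite +; blurred vision +; headache + (through increased appetite → rash → headache); joint pain +
(D) vestibular collapse — diminished reflexes -; cold intolerance -; increased appetite -; blurred vision +; headache -; joint pain -
Only (C) is consistent with every observation.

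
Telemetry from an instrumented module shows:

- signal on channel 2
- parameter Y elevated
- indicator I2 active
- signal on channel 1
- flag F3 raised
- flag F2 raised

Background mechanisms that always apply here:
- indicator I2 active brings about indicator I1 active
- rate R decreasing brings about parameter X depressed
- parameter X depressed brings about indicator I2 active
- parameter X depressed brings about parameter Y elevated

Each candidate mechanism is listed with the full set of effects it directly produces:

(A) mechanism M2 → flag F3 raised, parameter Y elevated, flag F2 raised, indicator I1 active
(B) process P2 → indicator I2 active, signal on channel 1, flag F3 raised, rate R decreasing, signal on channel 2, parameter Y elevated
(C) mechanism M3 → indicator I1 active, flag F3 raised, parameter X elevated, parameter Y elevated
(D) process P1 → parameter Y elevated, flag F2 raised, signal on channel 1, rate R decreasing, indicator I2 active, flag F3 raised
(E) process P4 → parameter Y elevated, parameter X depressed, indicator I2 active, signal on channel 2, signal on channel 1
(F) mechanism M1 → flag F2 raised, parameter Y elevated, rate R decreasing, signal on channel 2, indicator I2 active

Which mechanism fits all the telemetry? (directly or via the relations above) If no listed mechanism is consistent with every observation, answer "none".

For each candidate, compare predicted effects to what was observed:
(A) mechanism M2 — does not account for signal on channel 2, indicator I2 active, signal on channel 1
(B) process P2 — signal on channel 2 ✓; parameter Y elevated ✓; indicator I2 active ✓; signal on channel 1 ✓; flag F3 raised ✓; flag F2 raised ✗
(C) mechanism M3 — does not account for signal on channel 2, indicator I2 active, signal on channel 1, flag F2 raised
(D) process P1 — signal on channel 2 ✗; parameter Y elevated ✓; indicator I2 active ✓; signal on channel 1 ✓; flag F3 raised ✓; flag F2 raised ✓
(E) process P4 — does not account for flag F3 raised, flag F2 raised
(F) mechanism M1 — signal on channel 2 ✓; parameter Y elevated ✓; indicator I2 active ✓; signal on channel 1 ✗; flag F3 raised ✗; flag F2 raised ✓
Every candidate fails on at least one observation.

none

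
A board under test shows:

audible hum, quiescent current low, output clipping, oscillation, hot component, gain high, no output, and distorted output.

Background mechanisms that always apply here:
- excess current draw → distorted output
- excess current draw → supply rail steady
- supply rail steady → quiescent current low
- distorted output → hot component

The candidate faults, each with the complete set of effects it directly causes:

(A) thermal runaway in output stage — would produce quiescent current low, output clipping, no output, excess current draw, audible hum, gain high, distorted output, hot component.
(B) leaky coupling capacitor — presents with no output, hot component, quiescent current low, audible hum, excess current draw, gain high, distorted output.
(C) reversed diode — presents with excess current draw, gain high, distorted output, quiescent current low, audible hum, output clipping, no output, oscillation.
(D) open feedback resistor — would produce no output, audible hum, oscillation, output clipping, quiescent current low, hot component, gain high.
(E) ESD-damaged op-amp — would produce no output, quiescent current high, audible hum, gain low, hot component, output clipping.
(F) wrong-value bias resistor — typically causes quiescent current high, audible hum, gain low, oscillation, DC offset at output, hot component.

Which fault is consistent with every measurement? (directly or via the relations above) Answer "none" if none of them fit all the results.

Per-candidate check:
(A) thermal runaway in output stage — does not account for oscillation
(B) leaky coupling capacitor — audible hum yes; quiescent current low yes; output clipping NO; oscillation NO; hot component yes; gain high yes; no output yes; distorted output yes
(C) reversed diode — accounts for every observation (hot component by distorted output → hot component)
(D) open feedback resistor — audible hum yes; quiescent current low yes; output clipping yes; oscillation yes; hot component yes; gain high yes; no output yes; distorted output NO
(E) ESD-damaged op-amp — fails on quiescent current low, oscillation, gain high, distorted output (predicts quiescent current high, not quiescent current low; predicts gain low, not gain high)
(F) wrong-value bias resistor — audible hum yes; quiescent current low NO; output clipping NO; oscillation yes; hot component yes; gain high NO; no output NO; distorted output NO
Only (C) is consistent with every observation.

C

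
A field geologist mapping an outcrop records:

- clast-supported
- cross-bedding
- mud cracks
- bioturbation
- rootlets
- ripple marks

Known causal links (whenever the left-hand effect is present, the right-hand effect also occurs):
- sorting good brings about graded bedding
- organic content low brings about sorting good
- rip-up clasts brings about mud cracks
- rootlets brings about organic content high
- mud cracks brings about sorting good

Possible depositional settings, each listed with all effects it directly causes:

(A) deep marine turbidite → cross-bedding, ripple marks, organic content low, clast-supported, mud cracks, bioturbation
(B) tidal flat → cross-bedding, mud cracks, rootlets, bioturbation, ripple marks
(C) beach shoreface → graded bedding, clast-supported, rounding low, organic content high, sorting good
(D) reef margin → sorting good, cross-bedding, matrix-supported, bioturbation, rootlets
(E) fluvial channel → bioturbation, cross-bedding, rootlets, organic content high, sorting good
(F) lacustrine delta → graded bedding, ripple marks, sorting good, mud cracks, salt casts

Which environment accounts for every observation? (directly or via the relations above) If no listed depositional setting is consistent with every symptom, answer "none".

none

Testing each hypothesis:
(A) deep marine turbidite — clast-supported match; cross-bedding match; mud cracks match; bioturbation match; rootlets miss; ripple marks match
(B) tidal flat — does not account for clast-supported
(C) beach shoreface — clast-supported match; cross-bedding miss; mud cracks miss; bioturbation miss; rootlets miss; ripple marks miss
(D) reef margin — clast-supported miss; cross-bedding match; mud cracks miss; bioturbation match; rootlets match; ripple marks miss
(E) fluvial channel — clast-supported miss; cross-bedding match; mud cracks miss; bioturbation match; rootlets match; ripple marks miss
(F) lacustrine delta — clast-supported miss; cross-bedding miss; mud cracks match; bioturbation miss; rootlets miss; ripple marks match
None of the listed candidates fits everything.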